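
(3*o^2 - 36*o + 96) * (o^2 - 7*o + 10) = 3*o^4 - 57*o^3 + 378*o^2 - 1032*o + 960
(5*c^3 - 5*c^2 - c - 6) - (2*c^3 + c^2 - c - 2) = 3*c^3 - 6*c^2 - 4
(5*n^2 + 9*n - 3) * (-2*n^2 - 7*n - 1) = -10*n^4 - 53*n^3 - 62*n^2 + 12*n + 3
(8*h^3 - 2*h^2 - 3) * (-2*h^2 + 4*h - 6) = -16*h^5 + 36*h^4 - 56*h^3 + 18*h^2 - 12*h + 18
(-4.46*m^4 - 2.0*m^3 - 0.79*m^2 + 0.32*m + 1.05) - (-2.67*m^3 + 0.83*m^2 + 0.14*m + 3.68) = -4.46*m^4 + 0.67*m^3 - 1.62*m^2 + 0.18*m - 2.63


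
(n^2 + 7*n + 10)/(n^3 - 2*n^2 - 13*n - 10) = (n + 5)/(n^2 - 4*n - 5)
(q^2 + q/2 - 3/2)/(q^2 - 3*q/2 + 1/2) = (2*q + 3)/(2*q - 1)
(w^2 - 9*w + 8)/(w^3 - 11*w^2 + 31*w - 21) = (w - 8)/(w^2 - 10*w + 21)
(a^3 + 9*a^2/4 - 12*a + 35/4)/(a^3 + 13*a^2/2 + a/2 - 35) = (4*a^2 - 11*a + 7)/(2*(2*a^2 + 3*a - 14))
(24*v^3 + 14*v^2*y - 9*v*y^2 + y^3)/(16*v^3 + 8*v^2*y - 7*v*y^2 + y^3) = (-6*v + y)/(-4*v + y)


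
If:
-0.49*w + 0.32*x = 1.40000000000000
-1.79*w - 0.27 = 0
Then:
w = -0.15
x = 4.14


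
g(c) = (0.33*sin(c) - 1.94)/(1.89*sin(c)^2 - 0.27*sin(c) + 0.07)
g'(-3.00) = 72.15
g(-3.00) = -13.63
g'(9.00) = -28.13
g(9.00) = -6.45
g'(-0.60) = -5.87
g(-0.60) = -2.58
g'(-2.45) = 4.09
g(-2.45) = -2.13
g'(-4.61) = -0.23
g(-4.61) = -0.96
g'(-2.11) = 1.30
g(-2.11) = -1.31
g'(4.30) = 0.86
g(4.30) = -1.18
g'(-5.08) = 0.97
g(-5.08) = -1.11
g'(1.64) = -0.15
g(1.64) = -0.96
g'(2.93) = -105.89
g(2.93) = -19.35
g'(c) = (-3.78*sin(c)*cos(c) + 0.27*cos(c))*(0.33*sin(c) - 1.94)/(1.89*sin(c)^2 - 0.27*sin(c) + 0.07)^2 + 0.33*cos(c)/(1.89*sin(c)^2 - 0.27*sin(c) + 0.07)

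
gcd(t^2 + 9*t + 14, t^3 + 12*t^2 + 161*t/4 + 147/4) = t + 7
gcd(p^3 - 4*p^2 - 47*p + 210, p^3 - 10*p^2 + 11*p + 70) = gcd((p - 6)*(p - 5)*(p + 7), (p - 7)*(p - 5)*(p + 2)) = p - 5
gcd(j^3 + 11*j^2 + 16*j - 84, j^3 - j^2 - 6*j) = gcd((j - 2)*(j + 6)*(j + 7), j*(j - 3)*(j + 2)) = 1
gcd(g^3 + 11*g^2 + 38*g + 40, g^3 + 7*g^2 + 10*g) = g^2 + 7*g + 10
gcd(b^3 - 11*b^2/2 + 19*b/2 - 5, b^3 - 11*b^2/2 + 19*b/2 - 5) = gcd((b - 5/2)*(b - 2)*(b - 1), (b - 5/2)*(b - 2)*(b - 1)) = b^3 - 11*b^2/2 + 19*b/2 - 5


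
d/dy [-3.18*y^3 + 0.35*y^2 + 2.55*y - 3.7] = -9.54*y^2 + 0.7*y + 2.55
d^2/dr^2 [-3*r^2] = -6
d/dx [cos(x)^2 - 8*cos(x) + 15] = 2*(4 - cos(x))*sin(x)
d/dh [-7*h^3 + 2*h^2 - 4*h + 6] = -21*h^2 + 4*h - 4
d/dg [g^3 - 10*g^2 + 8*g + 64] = 3*g^2 - 20*g + 8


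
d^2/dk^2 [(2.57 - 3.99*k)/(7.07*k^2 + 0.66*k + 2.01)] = (-(3.99*k - 2.57)*(14.14*k + 0.66)*(28.28*k + 1.32) + (169.2558*k - 31.073)*(7.07*k^2 + 0.66*k + 2.01))/(7.07*k^2 + 0.66*k + 2.01)^3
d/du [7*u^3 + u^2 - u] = 21*u^2 + 2*u - 1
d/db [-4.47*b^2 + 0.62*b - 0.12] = 0.62 - 8.94*b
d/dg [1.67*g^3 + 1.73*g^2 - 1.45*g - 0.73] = 5.01*g^2 + 3.46*g - 1.45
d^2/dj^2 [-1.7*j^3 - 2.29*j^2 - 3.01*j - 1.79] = -10.2*j - 4.58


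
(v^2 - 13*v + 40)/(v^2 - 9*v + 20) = (v - 8)/(v - 4)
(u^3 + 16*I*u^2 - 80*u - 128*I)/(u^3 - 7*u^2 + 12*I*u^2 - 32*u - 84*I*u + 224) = (u + 4*I)/(u - 7)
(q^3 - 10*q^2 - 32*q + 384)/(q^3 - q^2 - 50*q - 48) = (q - 8)/(q + 1)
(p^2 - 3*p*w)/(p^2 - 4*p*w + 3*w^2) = p/(p - w)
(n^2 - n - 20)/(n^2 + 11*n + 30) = (n^2 - n - 20)/(n^2 + 11*n + 30)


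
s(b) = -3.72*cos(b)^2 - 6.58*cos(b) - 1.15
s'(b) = 7.44*sin(b)*cos(b) + 6.58*sin(b)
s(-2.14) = 1.32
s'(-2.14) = -2.16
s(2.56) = 1.75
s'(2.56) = 0.20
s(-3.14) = 1.71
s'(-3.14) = 0.00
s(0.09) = -11.39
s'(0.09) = 1.26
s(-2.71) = 1.76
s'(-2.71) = 0.07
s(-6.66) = -10.48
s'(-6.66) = -4.97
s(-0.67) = -8.59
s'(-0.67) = -7.71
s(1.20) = -4.02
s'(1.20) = 8.65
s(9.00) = 1.76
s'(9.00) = -0.08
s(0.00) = -11.45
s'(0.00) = 0.00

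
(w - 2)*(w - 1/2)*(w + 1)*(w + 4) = w^4 + 5*w^3/2 - 15*w^2/2 - 5*w + 4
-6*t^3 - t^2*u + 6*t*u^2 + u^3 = (-t + u)*(t + u)*(6*t + u)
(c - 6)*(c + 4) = c^2 - 2*c - 24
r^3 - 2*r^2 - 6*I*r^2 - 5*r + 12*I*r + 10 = (r - 2)*(r - 5*I)*(r - I)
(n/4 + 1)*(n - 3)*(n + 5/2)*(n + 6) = n^4/4 + 19*n^3/8 + 23*n^2/8 - 87*n/4 - 45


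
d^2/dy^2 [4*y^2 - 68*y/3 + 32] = 8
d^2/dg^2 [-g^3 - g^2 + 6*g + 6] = -6*g - 2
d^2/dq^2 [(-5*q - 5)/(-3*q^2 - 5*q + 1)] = 10*((q + 1)*(6*q + 5)^2 - (9*q + 8)*(3*q^2 + 5*q - 1))/(3*q^2 + 5*q - 1)^3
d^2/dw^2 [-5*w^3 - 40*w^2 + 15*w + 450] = -30*w - 80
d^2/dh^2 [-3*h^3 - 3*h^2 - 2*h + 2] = -18*h - 6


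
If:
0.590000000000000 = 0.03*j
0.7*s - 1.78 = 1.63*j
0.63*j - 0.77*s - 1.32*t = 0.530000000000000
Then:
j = 19.67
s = 48.34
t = -19.21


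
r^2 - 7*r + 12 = (r - 4)*(r - 3)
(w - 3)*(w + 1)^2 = w^3 - w^2 - 5*w - 3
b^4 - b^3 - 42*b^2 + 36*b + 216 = (b - 6)*(b - 3)*(b + 2)*(b + 6)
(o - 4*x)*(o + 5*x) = o^2 + o*x - 20*x^2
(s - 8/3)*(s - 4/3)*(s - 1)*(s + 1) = s^4 - 4*s^3 + 23*s^2/9 + 4*s - 32/9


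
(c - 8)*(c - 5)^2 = c^3 - 18*c^2 + 105*c - 200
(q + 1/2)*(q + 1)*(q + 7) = q^3 + 17*q^2/2 + 11*q + 7/2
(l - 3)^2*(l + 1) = l^3 - 5*l^2 + 3*l + 9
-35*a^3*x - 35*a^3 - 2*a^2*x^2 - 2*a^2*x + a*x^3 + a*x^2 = (-7*a + x)*(5*a + x)*(a*x + a)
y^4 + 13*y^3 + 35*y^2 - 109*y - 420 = (y - 3)*(y + 4)*(y + 5)*(y + 7)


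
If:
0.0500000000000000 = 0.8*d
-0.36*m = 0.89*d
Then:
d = 0.06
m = -0.15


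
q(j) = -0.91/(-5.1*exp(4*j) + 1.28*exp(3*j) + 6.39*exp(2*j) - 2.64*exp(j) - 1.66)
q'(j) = -0.91*(20.4*exp(4*j) - 3.84*exp(3*j) - 12.78*exp(2*j) + 2.64*exp(j))/(-5.1*exp(4*j) + 1.28*exp(3*j) + 6.39*exp(2*j) - 2.64*exp(j) - 1.66)^2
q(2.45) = 0.00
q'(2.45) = -0.00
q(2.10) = 0.00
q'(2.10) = -0.00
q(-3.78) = 0.53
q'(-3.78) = -0.02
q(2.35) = 0.00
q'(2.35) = -0.00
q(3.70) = 0.00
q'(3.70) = -0.00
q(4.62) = 0.00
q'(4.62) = -0.00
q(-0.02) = 0.56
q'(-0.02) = -1.94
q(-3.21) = 0.52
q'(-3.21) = -0.03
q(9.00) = 0.00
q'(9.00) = 0.00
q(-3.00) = 0.51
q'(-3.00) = -0.03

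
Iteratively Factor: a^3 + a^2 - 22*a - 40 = (a + 2)*(a^2 - a - 20) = (a + 2)*(a + 4)*(a - 5)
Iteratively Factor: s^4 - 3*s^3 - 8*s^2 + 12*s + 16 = (s + 1)*(s^3 - 4*s^2 - 4*s + 16) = (s - 4)*(s + 1)*(s^2 - 4) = (s - 4)*(s + 1)*(s + 2)*(s - 2)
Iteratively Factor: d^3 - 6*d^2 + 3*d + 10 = (d + 1)*(d^2 - 7*d + 10) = (d - 2)*(d + 1)*(d - 5)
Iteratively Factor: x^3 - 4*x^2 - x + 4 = (x - 1)*(x^2 - 3*x - 4) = (x - 1)*(x + 1)*(x - 4)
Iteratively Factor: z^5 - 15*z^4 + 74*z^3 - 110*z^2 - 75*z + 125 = (z - 5)*(z^4 - 10*z^3 + 24*z^2 + 10*z - 25) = (z - 5)*(z - 1)*(z^3 - 9*z^2 + 15*z + 25) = (z - 5)*(z - 1)*(z + 1)*(z^2 - 10*z + 25) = (z - 5)^2*(z - 1)*(z + 1)*(z - 5)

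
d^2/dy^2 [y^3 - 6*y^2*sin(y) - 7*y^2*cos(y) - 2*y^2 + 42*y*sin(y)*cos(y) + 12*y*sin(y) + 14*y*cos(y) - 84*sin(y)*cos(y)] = 6*y^2*sin(y) + 7*y^2*cos(y) + 16*y*sin(y) - 84*y*sin(2*y) - 38*y*cos(y) + 6*y - 40*sin(y) + 168*sin(2*y) + 10*cos(y) + 84*cos(2*y) - 4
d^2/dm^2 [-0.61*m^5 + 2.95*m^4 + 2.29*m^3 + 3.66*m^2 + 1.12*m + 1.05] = -12.2*m^3 + 35.4*m^2 + 13.74*m + 7.32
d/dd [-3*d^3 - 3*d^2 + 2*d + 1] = -9*d^2 - 6*d + 2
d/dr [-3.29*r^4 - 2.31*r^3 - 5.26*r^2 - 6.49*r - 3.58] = -13.16*r^3 - 6.93*r^2 - 10.52*r - 6.49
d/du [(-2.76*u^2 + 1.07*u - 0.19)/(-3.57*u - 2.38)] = (9.8532*u^2 + 13.1376*u - 3.2249)/(12.7449*u^2 + 16.9932*u + 5.6644)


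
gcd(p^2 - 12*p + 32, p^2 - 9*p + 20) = p - 4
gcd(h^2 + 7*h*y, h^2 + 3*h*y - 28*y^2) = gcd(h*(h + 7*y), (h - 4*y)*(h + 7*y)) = h + 7*y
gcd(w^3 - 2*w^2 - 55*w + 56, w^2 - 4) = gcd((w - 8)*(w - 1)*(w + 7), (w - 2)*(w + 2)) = 1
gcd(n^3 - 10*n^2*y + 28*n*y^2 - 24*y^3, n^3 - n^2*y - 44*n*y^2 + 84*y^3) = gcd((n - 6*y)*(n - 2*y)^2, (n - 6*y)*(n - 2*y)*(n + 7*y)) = n^2 - 8*n*y + 12*y^2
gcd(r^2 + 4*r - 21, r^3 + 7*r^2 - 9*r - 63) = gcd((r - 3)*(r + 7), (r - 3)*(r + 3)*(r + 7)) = r^2 + 4*r - 21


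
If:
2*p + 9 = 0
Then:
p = -9/2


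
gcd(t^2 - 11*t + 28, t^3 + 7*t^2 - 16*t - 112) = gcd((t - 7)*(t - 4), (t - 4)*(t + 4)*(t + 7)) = t - 4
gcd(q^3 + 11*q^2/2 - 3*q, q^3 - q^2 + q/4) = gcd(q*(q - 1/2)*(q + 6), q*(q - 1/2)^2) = q^2 - q/2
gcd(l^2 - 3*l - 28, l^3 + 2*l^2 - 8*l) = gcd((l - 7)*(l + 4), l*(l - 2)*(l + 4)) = l + 4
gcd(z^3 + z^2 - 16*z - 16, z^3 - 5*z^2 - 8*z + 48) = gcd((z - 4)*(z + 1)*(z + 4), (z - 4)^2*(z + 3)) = z - 4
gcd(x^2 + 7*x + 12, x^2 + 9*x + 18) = x + 3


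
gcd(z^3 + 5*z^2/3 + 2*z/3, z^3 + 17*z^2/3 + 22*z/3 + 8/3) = z^2 + 5*z/3 + 2/3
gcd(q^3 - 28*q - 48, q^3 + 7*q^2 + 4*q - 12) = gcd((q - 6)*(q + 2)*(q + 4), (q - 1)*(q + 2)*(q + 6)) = q + 2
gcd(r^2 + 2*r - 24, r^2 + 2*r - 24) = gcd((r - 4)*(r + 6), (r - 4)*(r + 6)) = r^2 + 2*r - 24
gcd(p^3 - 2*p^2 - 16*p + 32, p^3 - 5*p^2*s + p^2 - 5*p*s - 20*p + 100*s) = p - 4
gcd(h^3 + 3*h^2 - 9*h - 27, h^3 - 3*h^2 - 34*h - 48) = h + 3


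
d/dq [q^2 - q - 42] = 2*q - 1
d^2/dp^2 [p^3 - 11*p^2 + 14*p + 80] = 6*p - 22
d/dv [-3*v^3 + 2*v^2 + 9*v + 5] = -9*v^2 + 4*v + 9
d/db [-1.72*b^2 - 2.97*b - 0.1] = -3.44*b - 2.97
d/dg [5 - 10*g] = -10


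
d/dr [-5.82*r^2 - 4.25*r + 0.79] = -11.64*r - 4.25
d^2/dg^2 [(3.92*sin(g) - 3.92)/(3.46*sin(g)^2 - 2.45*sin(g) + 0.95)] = (-46.928672*sin(g)^5 + 154.484848*sin(g)^4 + 71.478064*sin(g)^3 - 318.706192*sin(g)^2 + 127.6548*sin(g) - 3.04192000000002)/(41.421736*sin(g)^6 - 87.99126*sin(g)^5 + 96.42501*sin(g)^4 - 63.025025*sin(g)^3 + 26.475075*sin(g)^2 - 6.633375*sin(g) + 0.857375)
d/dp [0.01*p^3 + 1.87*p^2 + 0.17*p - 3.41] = 0.03*p^2 + 3.74*p + 0.17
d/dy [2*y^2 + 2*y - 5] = 4*y + 2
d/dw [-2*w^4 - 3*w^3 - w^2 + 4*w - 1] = -8*w^3 - 9*w^2 - 2*w + 4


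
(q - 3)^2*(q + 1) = q^3 - 5*q^2 + 3*q + 9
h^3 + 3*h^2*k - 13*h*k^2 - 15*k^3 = (h - 3*k)*(h + k)*(h + 5*k)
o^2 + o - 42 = (o - 6)*(o + 7)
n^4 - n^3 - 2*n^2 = n^2*(n - 2)*(n + 1)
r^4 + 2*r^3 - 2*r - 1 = (r - 1)*(r + 1)^3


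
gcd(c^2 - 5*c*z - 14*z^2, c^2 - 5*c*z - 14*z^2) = -c^2 + 5*c*z + 14*z^2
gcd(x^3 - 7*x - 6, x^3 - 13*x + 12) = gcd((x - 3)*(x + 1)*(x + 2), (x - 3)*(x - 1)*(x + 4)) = x - 3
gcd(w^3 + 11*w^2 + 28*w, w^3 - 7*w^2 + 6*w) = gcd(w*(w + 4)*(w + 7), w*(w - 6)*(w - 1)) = w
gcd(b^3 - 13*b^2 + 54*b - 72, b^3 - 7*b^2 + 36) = b^2 - 9*b + 18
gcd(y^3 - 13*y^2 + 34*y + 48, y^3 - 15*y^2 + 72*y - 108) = y - 6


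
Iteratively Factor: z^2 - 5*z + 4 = (z - 4)*(z - 1)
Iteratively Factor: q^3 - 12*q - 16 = (q - 4)*(q^2 + 4*q + 4) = (q - 4)*(q + 2)*(q + 2)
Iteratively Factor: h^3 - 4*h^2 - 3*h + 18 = (h + 2)*(h^2 - 6*h + 9) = (h - 3)*(h + 2)*(h - 3)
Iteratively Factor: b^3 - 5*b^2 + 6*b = (b - 3)*(b^2 - 2*b) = b*(b - 3)*(b - 2)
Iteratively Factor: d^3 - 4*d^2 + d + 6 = (d - 3)*(d^2 - d - 2) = (d - 3)*(d + 1)*(d - 2)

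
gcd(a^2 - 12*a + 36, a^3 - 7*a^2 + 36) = a - 6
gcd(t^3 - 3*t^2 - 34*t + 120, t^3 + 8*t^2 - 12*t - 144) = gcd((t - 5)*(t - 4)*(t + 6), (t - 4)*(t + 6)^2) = t^2 + 2*t - 24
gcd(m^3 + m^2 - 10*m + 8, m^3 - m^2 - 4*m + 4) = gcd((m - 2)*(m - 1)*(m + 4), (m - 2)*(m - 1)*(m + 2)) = m^2 - 3*m + 2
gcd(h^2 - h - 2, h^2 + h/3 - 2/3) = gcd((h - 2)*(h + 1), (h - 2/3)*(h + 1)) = h + 1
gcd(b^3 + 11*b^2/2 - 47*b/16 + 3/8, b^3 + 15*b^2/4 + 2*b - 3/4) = b - 1/4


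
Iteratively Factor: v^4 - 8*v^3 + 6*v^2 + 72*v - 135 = (v - 3)*(v^3 - 5*v^2 - 9*v + 45) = (v - 5)*(v - 3)*(v^2 - 9) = (v - 5)*(v - 3)*(v + 3)*(v - 3)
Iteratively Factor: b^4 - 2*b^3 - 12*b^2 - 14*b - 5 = (b + 1)*(b^3 - 3*b^2 - 9*b - 5) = (b + 1)^2*(b^2 - 4*b - 5) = (b + 1)^3*(b - 5)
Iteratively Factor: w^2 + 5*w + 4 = (w + 1)*(w + 4)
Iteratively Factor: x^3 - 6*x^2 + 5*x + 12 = (x - 4)*(x^2 - 2*x - 3) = (x - 4)*(x + 1)*(x - 3)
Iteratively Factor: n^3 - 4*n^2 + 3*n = (n - 1)*(n^2 - 3*n) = (n - 3)*(n - 1)*(n)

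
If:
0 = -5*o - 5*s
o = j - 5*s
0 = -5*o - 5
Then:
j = 4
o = -1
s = 1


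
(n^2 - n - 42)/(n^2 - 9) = (n^2 - n - 42)/(n^2 - 9)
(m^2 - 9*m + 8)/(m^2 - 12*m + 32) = (m - 1)/(m - 4)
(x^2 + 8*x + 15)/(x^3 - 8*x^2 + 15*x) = (x^2 + 8*x + 15)/(x*(x^2 - 8*x + 15))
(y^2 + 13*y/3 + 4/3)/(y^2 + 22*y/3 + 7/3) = (y + 4)/(y + 7)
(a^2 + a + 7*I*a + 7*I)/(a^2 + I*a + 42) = (a + 1)/(a - 6*I)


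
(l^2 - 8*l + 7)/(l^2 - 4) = (l^2 - 8*l + 7)/(l^2 - 4)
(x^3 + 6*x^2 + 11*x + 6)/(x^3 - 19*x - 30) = (x + 1)/(x - 5)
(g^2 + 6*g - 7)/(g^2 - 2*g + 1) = (g + 7)/(g - 1)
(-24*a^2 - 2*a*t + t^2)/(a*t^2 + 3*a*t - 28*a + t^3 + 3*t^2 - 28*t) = (-24*a^2 - 2*a*t + t^2)/(a*t^2 + 3*a*t - 28*a + t^3 + 3*t^2 - 28*t)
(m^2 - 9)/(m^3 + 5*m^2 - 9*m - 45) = 1/(m + 5)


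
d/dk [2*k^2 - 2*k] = 4*k - 2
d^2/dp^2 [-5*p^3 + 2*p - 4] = -30*p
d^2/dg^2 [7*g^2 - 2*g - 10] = 14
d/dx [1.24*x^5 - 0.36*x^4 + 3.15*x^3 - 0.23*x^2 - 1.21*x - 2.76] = 6.2*x^4 - 1.44*x^3 + 9.45*x^2 - 0.46*x - 1.21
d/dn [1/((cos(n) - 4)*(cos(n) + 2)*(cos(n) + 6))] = (-3*sin(n)^2 + 8*cos(n) - 17)*sin(n)/((cos(n) - 4)^2*(cos(n) + 2)^2*(cos(n) + 6)^2)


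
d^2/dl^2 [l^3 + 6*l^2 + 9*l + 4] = 6*l + 12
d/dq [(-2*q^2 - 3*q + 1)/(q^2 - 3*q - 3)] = (9*q^2 + 10*q + 12)/(q^4 - 6*q^3 + 3*q^2 + 18*q + 9)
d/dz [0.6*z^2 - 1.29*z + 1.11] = 1.2*z - 1.29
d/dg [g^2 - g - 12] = 2*g - 1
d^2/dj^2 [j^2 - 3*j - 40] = 2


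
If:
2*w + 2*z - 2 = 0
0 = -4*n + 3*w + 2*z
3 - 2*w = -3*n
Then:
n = 7/5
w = 18/5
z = -13/5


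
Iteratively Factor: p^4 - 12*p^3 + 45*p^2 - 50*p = (p - 5)*(p^3 - 7*p^2 + 10*p) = (p - 5)^2*(p^2 - 2*p) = p*(p - 5)^2*(p - 2)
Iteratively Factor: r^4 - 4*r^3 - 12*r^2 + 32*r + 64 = (r - 4)*(r^3 - 12*r - 16) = (r - 4)*(r + 2)*(r^2 - 2*r - 8) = (r - 4)^2*(r + 2)*(r + 2)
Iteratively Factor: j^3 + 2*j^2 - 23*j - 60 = (j - 5)*(j^2 + 7*j + 12) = (j - 5)*(j + 4)*(j + 3)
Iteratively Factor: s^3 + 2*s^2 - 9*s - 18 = (s - 3)*(s^2 + 5*s + 6) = (s - 3)*(s + 3)*(s + 2)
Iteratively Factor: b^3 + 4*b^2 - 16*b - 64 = (b - 4)*(b^2 + 8*b + 16) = (b - 4)*(b + 4)*(b + 4)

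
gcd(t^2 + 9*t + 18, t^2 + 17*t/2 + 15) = t + 6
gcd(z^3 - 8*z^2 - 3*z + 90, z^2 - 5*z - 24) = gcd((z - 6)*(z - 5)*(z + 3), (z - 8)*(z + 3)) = z + 3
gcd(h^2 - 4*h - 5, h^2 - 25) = h - 5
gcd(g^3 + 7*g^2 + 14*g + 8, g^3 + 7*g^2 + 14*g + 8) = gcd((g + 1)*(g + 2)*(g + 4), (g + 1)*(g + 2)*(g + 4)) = g^3 + 7*g^2 + 14*g + 8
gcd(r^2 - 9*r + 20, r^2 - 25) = r - 5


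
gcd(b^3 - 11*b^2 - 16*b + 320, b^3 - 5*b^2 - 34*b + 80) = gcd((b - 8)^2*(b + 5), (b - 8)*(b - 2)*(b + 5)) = b^2 - 3*b - 40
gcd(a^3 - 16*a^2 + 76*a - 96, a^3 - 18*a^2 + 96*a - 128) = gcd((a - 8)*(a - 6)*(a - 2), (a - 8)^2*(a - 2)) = a^2 - 10*a + 16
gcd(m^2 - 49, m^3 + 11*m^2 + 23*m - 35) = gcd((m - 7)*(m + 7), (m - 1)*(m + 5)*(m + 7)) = m + 7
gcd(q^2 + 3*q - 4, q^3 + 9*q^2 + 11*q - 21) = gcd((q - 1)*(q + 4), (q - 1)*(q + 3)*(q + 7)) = q - 1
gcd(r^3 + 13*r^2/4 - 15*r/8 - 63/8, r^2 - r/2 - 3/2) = r - 3/2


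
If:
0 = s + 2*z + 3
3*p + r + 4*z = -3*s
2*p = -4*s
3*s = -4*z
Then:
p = -12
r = 36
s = 6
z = -9/2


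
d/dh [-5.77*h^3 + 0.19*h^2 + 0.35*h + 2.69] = -17.31*h^2 + 0.38*h + 0.35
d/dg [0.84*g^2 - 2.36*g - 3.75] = 1.68*g - 2.36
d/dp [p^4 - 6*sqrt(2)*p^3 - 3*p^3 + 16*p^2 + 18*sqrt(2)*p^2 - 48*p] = 4*p^3 - 18*sqrt(2)*p^2 - 9*p^2 + 32*p + 36*sqrt(2)*p - 48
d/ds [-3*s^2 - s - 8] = -6*s - 1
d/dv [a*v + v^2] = a + 2*v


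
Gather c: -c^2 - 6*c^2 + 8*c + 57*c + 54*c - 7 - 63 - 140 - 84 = -7*c^2 + 119*c - 294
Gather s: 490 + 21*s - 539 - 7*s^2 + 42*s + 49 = -7*s^2 + 63*s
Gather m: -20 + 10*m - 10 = 10*m - 30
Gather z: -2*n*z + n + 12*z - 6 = n + z*(12 - 2*n) - 6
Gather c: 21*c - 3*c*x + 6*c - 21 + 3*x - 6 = c*(27 - 3*x) + 3*x - 27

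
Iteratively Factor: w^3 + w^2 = (w + 1)*(w^2) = w*(w + 1)*(w)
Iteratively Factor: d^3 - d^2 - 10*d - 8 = (d + 2)*(d^2 - 3*d - 4) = (d + 1)*(d + 2)*(d - 4)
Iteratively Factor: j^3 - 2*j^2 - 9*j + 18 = (j - 3)*(j^2 + j - 6) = (j - 3)*(j - 2)*(j + 3)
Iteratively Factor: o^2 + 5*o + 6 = (o + 3)*(o + 2)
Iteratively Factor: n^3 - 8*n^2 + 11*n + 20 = (n + 1)*(n^2 - 9*n + 20) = (n - 4)*(n + 1)*(n - 5)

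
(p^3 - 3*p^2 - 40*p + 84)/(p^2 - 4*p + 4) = (p^2 - p - 42)/(p - 2)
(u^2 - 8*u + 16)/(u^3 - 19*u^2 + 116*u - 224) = (u - 4)/(u^2 - 15*u + 56)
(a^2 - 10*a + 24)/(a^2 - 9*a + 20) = (a - 6)/(a - 5)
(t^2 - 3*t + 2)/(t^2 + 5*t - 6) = (t - 2)/(t + 6)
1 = 1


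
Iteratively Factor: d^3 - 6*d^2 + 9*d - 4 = (d - 4)*(d^2 - 2*d + 1) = (d - 4)*(d - 1)*(d - 1)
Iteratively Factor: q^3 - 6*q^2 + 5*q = (q)*(q^2 - 6*q + 5) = q*(q - 5)*(q - 1)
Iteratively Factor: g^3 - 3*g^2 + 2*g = (g - 2)*(g^2 - g) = (g - 2)*(g - 1)*(g)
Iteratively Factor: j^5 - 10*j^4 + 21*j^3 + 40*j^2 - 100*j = (j)*(j^4 - 10*j^3 + 21*j^2 + 40*j - 100) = j*(j - 5)*(j^3 - 5*j^2 - 4*j + 20) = j*(j - 5)*(j + 2)*(j^2 - 7*j + 10) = j*(j - 5)^2*(j + 2)*(j - 2)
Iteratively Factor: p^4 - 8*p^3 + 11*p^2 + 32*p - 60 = (p - 3)*(p^3 - 5*p^2 - 4*p + 20) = (p - 3)*(p + 2)*(p^2 - 7*p + 10) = (p - 3)*(p - 2)*(p + 2)*(p - 5)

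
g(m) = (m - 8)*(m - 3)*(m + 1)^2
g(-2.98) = 257.42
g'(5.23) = -97.93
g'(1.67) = -9.65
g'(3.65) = -106.30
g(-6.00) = 3150.00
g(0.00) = 24.00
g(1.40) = 60.83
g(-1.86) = 35.44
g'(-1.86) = -93.31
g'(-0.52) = 26.02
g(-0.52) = 6.91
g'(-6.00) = -1835.00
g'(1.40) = 3.46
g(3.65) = -61.14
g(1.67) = 60.02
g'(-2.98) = -326.51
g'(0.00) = 37.00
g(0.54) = 43.52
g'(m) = (m - 8)*(m - 3)*(2*m + 2) + (m - 8)*(m + 1)^2 + (m - 3)*(m + 1)^2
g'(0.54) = 33.00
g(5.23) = -239.75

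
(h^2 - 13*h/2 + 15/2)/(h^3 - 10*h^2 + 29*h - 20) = (h - 3/2)/(h^2 - 5*h + 4)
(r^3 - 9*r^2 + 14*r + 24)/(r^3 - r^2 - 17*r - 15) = (r^2 - 10*r + 24)/(r^2 - 2*r - 15)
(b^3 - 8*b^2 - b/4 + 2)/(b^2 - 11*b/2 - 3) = (b^2 - 17*b/2 + 4)/(b - 6)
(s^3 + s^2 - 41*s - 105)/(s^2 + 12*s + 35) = (s^2 - 4*s - 21)/(s + 7)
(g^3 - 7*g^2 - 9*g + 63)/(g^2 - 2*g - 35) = (g^2 - 9)/(g + 5)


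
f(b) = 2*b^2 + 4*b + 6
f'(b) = 4*b + 4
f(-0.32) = 4.92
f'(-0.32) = 2.72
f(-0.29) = 5.01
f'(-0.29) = 2.84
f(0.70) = 9.78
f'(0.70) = 6.80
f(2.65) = 30.64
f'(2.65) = 14.60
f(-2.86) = 10.92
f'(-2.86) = -7.44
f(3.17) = 38.78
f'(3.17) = 16.68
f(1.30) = 14.58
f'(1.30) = 9.20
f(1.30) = 14.58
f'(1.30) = 9.20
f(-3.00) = 12.00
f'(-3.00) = -8.00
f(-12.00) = 246.00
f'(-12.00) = -44.00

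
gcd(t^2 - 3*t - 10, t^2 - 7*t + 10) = t - 5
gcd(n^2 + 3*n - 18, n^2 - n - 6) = n - 3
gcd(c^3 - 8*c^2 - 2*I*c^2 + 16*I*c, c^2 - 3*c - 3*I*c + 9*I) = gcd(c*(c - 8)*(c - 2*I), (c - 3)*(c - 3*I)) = 1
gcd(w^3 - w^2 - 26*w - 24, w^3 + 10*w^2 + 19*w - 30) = 1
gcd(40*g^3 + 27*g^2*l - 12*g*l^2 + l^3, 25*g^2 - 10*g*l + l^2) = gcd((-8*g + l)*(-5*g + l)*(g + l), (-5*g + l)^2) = 5*g - l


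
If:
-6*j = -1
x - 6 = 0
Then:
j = 1/6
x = 6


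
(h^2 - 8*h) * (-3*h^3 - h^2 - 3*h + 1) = -3*h^5 + 23*h^4 + 5*h^3 + 25*h^2 - 8*h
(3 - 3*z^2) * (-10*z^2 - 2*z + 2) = 30*z^4 + 6*z^3 - 36*z^2 - 6*z + 6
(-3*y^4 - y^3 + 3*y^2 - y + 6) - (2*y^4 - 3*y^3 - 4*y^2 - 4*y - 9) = -5*y^4 + 2*y^3 + 7*y^2 + 3*y + 15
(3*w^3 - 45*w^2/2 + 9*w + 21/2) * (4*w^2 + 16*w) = 12*w^5 - 42*w^4 - 324*w^3 + 186*w^2 + 168*w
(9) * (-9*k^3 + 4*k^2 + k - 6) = -81*k^3 + 36*k^2 + 9*k - 54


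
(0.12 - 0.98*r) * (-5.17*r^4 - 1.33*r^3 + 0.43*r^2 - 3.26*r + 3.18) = 5.0666*r^5 + 0.683*r^4 - 0.581*r^3 + 3.2464*r^2 - 3.5076*r + 0.3816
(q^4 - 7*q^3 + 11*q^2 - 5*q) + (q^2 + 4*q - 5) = q^4 - 7*q^3 + 12*q^2 - q - 5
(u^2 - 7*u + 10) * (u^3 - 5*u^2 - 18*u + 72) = u^5 - 12*u^4 + 27*u^3 + 148*u^2 - 684*u + 720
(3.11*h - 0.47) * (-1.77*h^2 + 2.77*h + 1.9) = -5.5047*h^3 + 9.4466*h^2 + 4.6071*h - 0.893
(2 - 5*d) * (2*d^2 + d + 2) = -10*d^3 - d^2 - 8*d + 4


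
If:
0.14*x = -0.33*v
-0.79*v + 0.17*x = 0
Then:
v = 0.00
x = 0.00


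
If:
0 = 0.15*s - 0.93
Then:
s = 6.20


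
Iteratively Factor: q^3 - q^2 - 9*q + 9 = (q + 3)*(q^2 - 4*q + 3) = (q - 3)*(q + 3)*(q - 1)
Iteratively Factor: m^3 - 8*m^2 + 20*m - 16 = (m - 4)*(m^2 - 4*m + 4) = (m - 4)*(m - 2)*(m - 2)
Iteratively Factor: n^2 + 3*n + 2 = (n + 1)*(n + 2)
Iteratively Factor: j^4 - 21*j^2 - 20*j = (j - 5)*(j^3 + 5*j^2 + 4*j) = (j - 5)*(j + 1)*(j^2 + 4*j) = (j - 5)*(j + 1)*(j + 4)*(j)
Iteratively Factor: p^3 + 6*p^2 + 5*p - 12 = (p - 1)*(p^2 + 7*p + 12) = (p - 1)*(p + 3)*(p + 4)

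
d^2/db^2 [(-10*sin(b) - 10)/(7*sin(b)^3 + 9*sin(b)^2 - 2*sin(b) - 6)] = 10*(196*sin(b)^7 + 630*sin(b)^6 + 536*sin(b)^5 - 106*sin(b)^4 - 550*sin(b)^3 - 698*sin(b)^2 - 444*sin(b) - 92)/(7*sin(b)^3 + 9*sin(b)^2 - 2*sin(b) - 6)^3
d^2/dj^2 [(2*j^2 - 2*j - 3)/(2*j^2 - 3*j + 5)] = 2*(4*j^3 - 96*j^2 + 114*j + 23)/(8*j^6 - 36*j^5 + 114*j^4 - 207*j^3 + 285*j^2 - 225*j + 125)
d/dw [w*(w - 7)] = 2*w - 7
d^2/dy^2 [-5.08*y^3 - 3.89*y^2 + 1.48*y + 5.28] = -30.48*y - 7.78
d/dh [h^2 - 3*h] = 2*h - 3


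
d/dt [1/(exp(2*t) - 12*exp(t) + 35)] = 2*(6 - exp(t))*exp(t)/(exp(2*t) - 12*exp(t) + 35)^2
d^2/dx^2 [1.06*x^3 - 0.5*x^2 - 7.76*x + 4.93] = 6.36*x - 1.0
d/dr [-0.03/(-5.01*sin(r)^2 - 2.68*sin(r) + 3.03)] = -(0.3006*sin(r) + 0.0804)*cos(r)/(5.01*sin(r)^2 + 2.68*sin(r) - 3.03)^2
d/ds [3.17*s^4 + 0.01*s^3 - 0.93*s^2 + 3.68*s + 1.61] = 12.68*s^3 + 0.03*s^2 - 1.86*s + 3.68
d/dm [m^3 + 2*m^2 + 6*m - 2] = 3*m^2 + 4*m + 6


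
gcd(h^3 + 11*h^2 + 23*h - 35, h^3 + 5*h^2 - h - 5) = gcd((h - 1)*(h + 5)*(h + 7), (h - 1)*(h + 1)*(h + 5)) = h^2 + 4*h - 5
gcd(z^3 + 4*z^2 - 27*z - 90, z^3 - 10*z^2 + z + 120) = z^2 - 2*z - 15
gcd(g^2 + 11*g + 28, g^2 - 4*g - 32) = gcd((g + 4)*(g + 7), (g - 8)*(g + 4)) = g + 4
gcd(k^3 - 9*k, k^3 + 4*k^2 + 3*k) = k^2 + 3*k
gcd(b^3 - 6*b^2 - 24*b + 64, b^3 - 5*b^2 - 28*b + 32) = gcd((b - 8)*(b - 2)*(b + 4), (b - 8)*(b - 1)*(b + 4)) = b^2 - 4*b - 32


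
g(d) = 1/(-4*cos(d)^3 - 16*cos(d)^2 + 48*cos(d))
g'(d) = (-12*sin(d)*cos(d)^2 - 32*sin(d)*cos(d) + 48*sin(d))/(-4*cos(d)^3 - 16*cos(d)^2 + 48*cos(d))^2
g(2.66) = -0.02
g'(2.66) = 0.01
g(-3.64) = -0.02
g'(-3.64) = 0.01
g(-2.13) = -0.03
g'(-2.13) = -0.06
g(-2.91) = -0.02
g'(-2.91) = -0.00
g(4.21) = -0.04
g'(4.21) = -0.08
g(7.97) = -0.17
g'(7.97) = 1.54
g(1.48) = 0.24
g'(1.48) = 2.52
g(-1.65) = -0.26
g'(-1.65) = -3.31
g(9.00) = -0.02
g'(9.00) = 0.01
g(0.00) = 0.04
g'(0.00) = 0.00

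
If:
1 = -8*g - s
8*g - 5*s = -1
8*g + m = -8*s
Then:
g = -1/8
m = 1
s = 0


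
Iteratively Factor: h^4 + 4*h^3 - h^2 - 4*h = (h - 1)*(h^3 + 5*h^2 + 4*h) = h*(h - 1)*(h^2 + 5*h + 4) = h*(h - 1)*(h + 4)*(h + 1)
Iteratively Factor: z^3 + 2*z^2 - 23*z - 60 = (z - 5)*(z^2 + 7*z + 12) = (z - 5)*(z + 4)*(z + 3)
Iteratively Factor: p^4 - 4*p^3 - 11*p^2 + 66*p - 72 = (p + 4)*(p^3 - 8*p^2 + 21*p - 18) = (p - 2)*(p + 4)*(p^2 - 6*p + 9) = (p - 3)*(p - 2)*(p + 4)*(p - 3)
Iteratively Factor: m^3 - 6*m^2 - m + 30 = (m - 3)*(m^2 - 3*m - 10) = (m - 3)*(m + 2)*(m - 5)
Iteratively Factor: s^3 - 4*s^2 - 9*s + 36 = (s - 3)*(s^2 - s - 12) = (s - 3)*(s + 3)*(s - 4)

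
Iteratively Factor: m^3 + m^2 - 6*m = (m - 2)*(m^2 + 3*m) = m*(m - 2)*(m + 3)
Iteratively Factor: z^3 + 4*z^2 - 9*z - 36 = (z + 3)*(z^2 + z - 12) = (z + 3)*(z + 4)*(z - 3)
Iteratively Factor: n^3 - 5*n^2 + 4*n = (n - 1)*(n^2 - 4*n) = n*(n - 1)*(n - 4)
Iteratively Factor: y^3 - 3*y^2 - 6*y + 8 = (y - 1)*(y^2 - 2*y - 8) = (y - 1)*(y + 2)*(y - 4)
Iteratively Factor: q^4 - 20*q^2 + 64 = (q + 4)*(q^3 - 4*q^2 - 4*q + 16) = (q - 2)*(q + 4)*(q^2 - 2*q - 8) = (q - 4)*(q - 2)*(q + 4)*(q + 2)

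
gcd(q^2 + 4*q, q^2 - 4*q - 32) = q + 4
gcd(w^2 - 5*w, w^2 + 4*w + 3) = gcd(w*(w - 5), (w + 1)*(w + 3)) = 1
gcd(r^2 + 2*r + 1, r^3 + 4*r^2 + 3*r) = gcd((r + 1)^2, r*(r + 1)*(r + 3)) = r + 1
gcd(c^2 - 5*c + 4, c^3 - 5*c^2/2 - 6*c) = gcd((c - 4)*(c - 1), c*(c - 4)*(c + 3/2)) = c - 4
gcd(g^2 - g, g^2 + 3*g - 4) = g - 1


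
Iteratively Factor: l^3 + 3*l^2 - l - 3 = (l - 1)*(l^2 + 4*l + 3) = (l - 1)*(l + 1)*(l + 3)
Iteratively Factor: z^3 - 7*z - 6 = (z - 3)*(z^2 + 3*z + 2) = (z - 3)*(z + 2)*(z + 1)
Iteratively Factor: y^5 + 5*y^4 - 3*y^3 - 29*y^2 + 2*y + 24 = (y + 1)*(y^4 + 4*y^3 - 7*y^2 - 22*y + 24) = (y - 2)*(y + 1)*(y^3 + 6*y^2 + 5*y - 12) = (y - 2)*(y - 1)*(y + 1)*(y^2 + 7*y + 12) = (y - 2)*(y - 1)*(y + 1)*(y + 4)*(y + 3)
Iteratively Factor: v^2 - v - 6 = (v - 3)*(v + 2)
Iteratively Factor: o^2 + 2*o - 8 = (o - 2)*(o + 4)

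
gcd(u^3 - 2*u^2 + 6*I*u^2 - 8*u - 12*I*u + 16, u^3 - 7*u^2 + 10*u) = u - 2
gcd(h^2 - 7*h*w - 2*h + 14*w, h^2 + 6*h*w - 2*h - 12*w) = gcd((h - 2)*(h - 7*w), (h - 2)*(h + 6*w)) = h - 2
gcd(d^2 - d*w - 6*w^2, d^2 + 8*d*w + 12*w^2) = d + 2*w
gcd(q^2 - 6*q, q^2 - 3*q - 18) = q - 6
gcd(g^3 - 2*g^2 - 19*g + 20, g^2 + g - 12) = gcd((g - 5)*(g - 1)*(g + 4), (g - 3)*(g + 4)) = g + 4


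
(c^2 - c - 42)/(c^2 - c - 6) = (-c^2 + c + 42)/(-c^2 + c + 6)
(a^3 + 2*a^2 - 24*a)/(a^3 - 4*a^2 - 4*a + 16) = a*(a + 6)/(a^2 - 4)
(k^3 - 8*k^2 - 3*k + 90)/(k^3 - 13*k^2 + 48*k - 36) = (k^2 - 2*k - 15)/(k^2 - 7*k + 6)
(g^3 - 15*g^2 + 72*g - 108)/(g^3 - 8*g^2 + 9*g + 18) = (g - 6)/(g + 1)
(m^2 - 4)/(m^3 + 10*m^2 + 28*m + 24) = (m - 2)/(m^2 + 8*m + 12)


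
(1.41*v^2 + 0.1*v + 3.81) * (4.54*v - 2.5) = 6.4014*v^3 - 3.071*v^2 + 17.0474*v - 9.525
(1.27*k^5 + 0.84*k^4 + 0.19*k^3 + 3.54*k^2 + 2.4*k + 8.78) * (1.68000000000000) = 2.1336*k^5 + 1.4112*k^4 + 0.3192*k^3 + 5.9472*k^2 + 4.032*k + 14.7504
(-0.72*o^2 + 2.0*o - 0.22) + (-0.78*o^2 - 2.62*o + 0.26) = -1.5*o^2 - 0.62*o + 0.04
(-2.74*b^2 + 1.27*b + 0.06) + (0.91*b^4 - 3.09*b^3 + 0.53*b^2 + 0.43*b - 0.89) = 0.91*b^4 - 3.09*b^3 - 2.21*b^2 + 1.7*b - 0.83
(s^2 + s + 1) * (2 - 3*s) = -3*s^3 - s^2 - s + 2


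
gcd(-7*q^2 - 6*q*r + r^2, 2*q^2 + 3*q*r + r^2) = q + r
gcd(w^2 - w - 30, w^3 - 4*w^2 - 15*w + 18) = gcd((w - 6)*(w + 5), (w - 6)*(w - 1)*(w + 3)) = w - 6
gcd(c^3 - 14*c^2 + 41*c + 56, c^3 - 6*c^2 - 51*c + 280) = c - 8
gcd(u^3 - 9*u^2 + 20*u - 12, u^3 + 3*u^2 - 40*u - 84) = u - 6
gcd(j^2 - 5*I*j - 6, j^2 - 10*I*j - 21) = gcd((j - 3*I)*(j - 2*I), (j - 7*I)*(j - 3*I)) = j - 3*I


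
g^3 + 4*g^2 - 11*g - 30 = (g - 3)*(g + 2)*(g + 5)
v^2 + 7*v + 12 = (v + 3)*(v + 4)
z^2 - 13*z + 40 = (z - 8)*(z - 5)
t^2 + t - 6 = (t - 2)*(t + 3)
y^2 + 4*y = y*(y + 4)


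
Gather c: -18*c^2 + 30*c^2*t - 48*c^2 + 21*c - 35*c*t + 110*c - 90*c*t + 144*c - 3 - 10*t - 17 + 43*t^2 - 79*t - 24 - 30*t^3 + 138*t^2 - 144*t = c^2*(30*t - 66) + c*(275 - 125*t) - 30*t^3 + 181*t^2 - 233*t - 44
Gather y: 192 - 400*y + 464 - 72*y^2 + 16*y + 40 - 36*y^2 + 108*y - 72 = -108*y^2 - 276*y + 624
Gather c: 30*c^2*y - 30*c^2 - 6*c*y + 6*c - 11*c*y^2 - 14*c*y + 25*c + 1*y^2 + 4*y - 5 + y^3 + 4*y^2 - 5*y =c^2*(30*y - 30) + c*(-11*y^2 - 20*y + 31) + y^3 + 5*y^2 - y - 5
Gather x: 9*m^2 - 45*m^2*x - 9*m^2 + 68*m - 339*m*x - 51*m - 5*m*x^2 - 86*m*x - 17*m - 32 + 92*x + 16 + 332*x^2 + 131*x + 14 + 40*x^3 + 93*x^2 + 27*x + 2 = 40*x^3 + x^2*(425 - 5*m) + x*(-45*m^2 - 425*m + 250)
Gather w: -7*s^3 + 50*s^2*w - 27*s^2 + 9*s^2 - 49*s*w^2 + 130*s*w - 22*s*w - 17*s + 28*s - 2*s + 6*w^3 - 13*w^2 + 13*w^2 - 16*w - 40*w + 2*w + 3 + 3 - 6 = -7*s^3 - 18*s^2 - 49*s*w^2 + 9*s + 6*w^3 + w*(50*s^2 + 108*s - 54)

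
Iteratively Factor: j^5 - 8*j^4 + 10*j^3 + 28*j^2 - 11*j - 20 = (j - 1)*(j^4 - 7*j^3 + 3*j^2 + 31*j + 20) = (j - 4)*(j - 1)*(j^3 - 3*j^2 - 9*j - 5) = (j - 4)*(j - 1)*(j + 1)*(j^2 - 4*j - 5) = (j - 5)*(j - 4)*(j - 1)*(j + 1)*(j + 1)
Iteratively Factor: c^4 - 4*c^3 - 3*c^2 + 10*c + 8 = (c + 1)*(c^3 - 5*c^2 + 2*c + 8) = (c + 1)^2*(c^2 - 6*c + 8) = (c - 2)*(c + 1)^2*(c - 4)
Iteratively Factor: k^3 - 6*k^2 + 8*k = (k - 2)*(k^2 - 4*k) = k*(k - 2)*(k - 4)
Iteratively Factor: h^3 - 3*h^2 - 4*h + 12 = (h - 2)*(h^2 - h - 6) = (h - 3)*(h - 2)*(h + 2)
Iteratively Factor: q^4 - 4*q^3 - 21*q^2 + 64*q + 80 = (q + 4)*(q^3 - 8*q^2 + 11*q + 20) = (q - 4)*(q + 4)*(q^2 - 4*q - 5) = (q - 4)*(q + 1)*(q + 4)*(q - 5)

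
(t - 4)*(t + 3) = t^2 - t - 12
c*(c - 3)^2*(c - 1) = c^4 - 7*c^3 + 15*c^2 - 9*c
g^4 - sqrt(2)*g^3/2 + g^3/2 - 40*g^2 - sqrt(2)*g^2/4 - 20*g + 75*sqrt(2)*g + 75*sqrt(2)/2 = (g + 1/2)*(g - 3*sqrt(2))*(g - 5*sqrt(2)/2)*(g + 5*sqrt(2))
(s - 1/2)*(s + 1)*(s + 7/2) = s^3 + 4*s^2 + 5*s/4 - 7/4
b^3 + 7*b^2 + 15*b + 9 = (b + 1)*(b + 3)^2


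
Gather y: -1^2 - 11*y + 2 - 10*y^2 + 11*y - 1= -10*y^2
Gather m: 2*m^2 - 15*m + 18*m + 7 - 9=2*m^2 + 3*m - 2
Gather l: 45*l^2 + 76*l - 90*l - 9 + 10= 45*l^2 - 14*l + 1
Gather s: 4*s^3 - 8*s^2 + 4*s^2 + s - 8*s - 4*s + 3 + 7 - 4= 4*s^3 - 4*s^2 - 11*s + 6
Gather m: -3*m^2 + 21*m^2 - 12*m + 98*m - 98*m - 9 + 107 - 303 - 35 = 18*m^2 - 12*m - 240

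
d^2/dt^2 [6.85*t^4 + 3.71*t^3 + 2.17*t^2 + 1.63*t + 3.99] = 82.2*t^2 + 22.26*t + 4.34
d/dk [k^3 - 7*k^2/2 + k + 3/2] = 3*k^2 - 7*k + 1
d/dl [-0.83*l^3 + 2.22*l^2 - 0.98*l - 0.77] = -2.49*l^2 + 4.44*l - 0.98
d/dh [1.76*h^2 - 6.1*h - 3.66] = 3.52*h - 6.1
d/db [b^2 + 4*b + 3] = 2*b + 4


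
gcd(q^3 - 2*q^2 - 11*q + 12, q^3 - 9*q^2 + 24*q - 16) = q^2 - 5*q + 4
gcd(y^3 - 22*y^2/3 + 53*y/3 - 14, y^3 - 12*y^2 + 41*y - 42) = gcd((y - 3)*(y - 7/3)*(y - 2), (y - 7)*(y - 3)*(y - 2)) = y^2 - 5*y + 6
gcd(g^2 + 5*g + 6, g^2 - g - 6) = g + 2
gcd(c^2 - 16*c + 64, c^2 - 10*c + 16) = c - 8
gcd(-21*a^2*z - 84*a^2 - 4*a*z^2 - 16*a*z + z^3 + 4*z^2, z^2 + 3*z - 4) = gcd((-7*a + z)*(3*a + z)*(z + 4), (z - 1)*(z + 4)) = z + 4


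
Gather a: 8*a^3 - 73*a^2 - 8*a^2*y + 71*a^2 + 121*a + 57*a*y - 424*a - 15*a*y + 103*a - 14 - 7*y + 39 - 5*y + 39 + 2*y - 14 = 8*a^3 + a^2*(-8*y - 2) + a*(42*y - 200) - 10*y + 50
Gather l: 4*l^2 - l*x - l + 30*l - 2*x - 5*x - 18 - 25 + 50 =4*l^2 + l*(29 - x) - 7*x + 7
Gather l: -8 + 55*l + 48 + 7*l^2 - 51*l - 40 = 7*l^2 + 4*l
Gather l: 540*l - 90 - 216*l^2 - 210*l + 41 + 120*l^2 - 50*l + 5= -96*l^2 + 280*l - 44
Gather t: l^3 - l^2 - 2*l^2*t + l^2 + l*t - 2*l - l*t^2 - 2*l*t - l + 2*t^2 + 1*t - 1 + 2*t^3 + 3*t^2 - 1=l^3 - 3*l + 2*t^3 + t^2*(5 - l) + t*(-2*l^2 - l + 1) - 2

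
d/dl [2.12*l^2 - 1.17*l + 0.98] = 4.24*l - 1.17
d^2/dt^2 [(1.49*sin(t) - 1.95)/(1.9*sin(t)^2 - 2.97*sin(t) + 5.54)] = (-5.3789*sin(t)^5 + 19.74993*sin(t)^4 + 71.84869*sin(t)^3 - 131.655207*sin(t)^2 - 41.724914*sin(t) + 55.682214)/(6.859*sin(t)^6 - 32.1651*sin(t)^5 + 110.27733*sin(t)^4 - 213.771393*sin(t)^3 + 321.545478*sin(t)^2 - 273.462156*sin(t) + 170.031464)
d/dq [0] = 0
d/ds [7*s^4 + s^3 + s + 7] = 28*s^3 + 3*s^2 + 1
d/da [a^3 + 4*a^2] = a*(3*a + 8)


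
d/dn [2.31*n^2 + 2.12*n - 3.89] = 4.62*n + 2.12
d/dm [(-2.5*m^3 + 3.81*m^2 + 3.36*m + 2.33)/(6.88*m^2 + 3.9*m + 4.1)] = (-17.2*m^4 - 19.5*m^3 - 39.0078*m^2 - 0.818800000000003*m + 4.689)/(47.3344*m^4 + 53.664*m^3 + 71.626*m^2 + 31.98*m + 16.81)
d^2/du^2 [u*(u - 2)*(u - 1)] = 6*u - 6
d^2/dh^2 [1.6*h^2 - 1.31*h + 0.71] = 3.20000000000000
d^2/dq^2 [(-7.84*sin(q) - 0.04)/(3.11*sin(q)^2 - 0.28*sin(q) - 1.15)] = (-75.829264*sin(q)^5 - 8.374608*sin(q)^4 - 16.4755359999999*sin(q)^3 + 4.27040800000001*sin(q)^2 + 157.674048*sin(q) - 4.756568)/(-3.11*sin(q)^2 + 0.28*sin(q) + 1.15)^3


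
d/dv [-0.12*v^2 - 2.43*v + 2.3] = -0.24*v - 2.43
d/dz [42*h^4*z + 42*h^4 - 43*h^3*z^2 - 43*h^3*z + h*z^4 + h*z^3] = h*(42*h^3 - 86*h^2*z - 43*h^2 + 4*z^3 + 3*z^2)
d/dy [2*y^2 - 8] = 4*y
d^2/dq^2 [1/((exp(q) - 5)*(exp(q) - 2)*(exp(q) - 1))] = (9*exp(5*q) - 88*exp(4*q) + 290*exp(3*q) - 318*exp(2*q) - 31*exp(q) + 170)*exp(q)/(exp(9*q) - 24*exp(8*q) + 243*exp(7*q) - 1358*exp(6*q) + 4611*exp(5*q) - 9876*exp(4*q) + 13373*exp(3*q) - 11070*exp(2*q) + 5100*exp(q) - 1000)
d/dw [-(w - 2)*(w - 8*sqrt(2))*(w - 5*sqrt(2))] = -3*w^2 + 4*w + 26*sqrt(2)*w - 80 - 26*sqrt(2)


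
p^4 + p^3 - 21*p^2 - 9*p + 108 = (p - 3)^2*(p + 3)*(p + 4)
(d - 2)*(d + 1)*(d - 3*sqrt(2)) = d^3 - 3*sqrt(2)*d^2 - d^2 - 2*d + 3*sqrt(2)*d + 6*sqrt(2)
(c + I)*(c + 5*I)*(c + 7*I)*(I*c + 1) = I*c^4 - 12*c^3 - 34*I*c^2 - 12*c - 35*I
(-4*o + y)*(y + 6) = -4*o*y - 24*o + y^2 + 6*y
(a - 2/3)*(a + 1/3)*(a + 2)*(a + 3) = a^4 + 14*a^3/3 + 37*a^2/9 - 28*a/9 - 4/3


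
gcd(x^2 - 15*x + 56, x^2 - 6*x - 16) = x - 8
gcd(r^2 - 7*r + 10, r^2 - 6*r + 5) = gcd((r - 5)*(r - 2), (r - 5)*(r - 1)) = r - 5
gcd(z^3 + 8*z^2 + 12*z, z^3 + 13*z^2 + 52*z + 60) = z^2 + 8*z + 12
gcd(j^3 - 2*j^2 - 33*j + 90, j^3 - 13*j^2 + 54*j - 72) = j - 3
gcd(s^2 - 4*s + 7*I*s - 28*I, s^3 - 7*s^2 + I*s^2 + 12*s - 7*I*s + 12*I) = s - 4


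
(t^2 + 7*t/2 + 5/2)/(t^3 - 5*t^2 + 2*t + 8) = (t + 5/2)/(t^2 - 6*t + 8)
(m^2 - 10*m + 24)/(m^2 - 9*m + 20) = (m - 6)/(m - 5)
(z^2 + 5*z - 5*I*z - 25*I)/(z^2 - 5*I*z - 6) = (z^2 + 5*z*(1 - I) - 25*I)/(z^2 - 5*I*z - 6)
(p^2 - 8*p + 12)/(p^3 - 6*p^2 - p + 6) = (p - 2)/(p^2 - 1)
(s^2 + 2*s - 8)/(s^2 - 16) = (s - 2)/(s - 4)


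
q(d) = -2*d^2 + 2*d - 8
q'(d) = 2 - 4*d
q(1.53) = -9.62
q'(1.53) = -4.12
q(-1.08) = -12.49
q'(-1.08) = 6.32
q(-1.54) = -15.82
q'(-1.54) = 8.16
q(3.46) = -25.02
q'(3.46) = -11.84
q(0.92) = -7.85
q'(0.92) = -1.68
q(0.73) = -7.61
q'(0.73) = -0.92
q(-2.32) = -23.40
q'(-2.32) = 11.28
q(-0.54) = -9.66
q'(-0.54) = 4.16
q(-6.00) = -92.00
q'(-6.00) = 26.00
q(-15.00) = -488.00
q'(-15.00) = 62.00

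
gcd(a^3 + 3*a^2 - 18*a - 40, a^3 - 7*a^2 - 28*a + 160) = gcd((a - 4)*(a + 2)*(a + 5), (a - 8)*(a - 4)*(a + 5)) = a^2 + a - 20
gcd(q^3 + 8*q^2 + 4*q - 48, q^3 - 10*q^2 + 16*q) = q - 2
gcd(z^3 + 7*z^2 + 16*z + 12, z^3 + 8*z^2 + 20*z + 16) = z^2 + 4*z + 4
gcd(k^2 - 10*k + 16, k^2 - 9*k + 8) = k - 8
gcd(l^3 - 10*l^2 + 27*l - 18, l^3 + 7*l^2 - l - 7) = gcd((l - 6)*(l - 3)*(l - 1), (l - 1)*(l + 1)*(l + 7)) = l - 1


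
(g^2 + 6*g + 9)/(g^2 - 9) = (g + 3)/(g - 3)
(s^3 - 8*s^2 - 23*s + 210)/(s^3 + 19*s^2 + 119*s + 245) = (s^2 - 13*s + 42)/(s^2 + 14*s + 49)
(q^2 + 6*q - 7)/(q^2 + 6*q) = (q^2 + 6*q - 7)/(q*(q + 6))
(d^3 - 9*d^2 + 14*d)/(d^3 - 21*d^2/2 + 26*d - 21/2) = 2*d*(d - 2)/(2*d^2 - 7*d + 3)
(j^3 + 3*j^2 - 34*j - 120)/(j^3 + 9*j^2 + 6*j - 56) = (j^2 - j - 30)/(j^2 + 5*j - 14)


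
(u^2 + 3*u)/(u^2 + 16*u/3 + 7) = 3*u/(3*u + 7)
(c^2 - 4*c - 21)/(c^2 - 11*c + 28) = (c + 3)/(c - 4)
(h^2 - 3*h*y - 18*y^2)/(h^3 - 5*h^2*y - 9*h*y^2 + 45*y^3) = (h - 6*y)/(h^2 - 8*h*y + 15*y^2)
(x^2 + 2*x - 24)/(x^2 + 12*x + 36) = (x - 4)/(x + 6)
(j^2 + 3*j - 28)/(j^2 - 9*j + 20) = (j + 7)/(j - 5)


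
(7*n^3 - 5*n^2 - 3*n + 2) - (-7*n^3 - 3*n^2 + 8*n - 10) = 14*n^3 - 2*n^2 - 11*n + 12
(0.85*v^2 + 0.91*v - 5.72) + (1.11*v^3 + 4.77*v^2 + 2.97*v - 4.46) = 1.11*v^3 + 5.62*v^2 + 3.88*v - 10.18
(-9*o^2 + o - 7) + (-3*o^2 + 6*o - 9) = -12*o^2 + 7*o - 16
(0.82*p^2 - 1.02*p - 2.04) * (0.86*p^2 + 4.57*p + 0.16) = 0.7052*p^4 + 2.8702*p^3 - 6.2846*p^2 - 9.486*p - 0.3264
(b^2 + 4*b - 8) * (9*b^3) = 9*b^5 + 36*b^4 - 72*b^3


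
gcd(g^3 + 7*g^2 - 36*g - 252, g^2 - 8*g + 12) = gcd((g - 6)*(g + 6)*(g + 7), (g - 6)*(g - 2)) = g - 6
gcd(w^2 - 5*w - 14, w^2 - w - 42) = w - 7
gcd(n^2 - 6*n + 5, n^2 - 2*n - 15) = n - 5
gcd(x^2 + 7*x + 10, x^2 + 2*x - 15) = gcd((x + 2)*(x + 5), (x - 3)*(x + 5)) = x + 5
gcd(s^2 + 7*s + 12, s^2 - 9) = s + 3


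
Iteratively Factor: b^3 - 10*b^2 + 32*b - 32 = (b - 2)*(b^2 - 8*b + 16) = (b - 4)*(b - 2)*(b - 4)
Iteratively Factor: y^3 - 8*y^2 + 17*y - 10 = (y - 5)*(y^2 - 3*y + 2) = (y - 5)*(y - 2)*(y - 1)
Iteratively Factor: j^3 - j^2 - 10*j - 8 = (j + 2)*(j^2 - 3*j - 4) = (j - 4)*(j + 2)*(j + 1)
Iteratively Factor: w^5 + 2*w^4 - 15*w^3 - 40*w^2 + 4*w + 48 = (w - 4)*(w^4 + 6*w^3 + 9*w^2 - 4*w - 12) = (w - 4)*(w - 1)*(w^3 + 7*w^2 + 16*w + 12) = (w - 4)*(w - 1)*(w + 2)*(w^2 + 5*w + 6) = (w - 4)*(w - 1)*(w + 2)^2*(w + 3)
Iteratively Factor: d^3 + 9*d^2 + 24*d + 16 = (d + 4)*(d^2 + 5*d + 4) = (d + 4)^2*(d + 1)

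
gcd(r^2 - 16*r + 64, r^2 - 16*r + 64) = r^2 - 16*r + 64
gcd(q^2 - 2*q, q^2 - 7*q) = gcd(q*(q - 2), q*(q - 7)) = q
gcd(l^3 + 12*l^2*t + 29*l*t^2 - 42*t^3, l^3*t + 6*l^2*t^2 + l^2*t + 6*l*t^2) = l + 6*t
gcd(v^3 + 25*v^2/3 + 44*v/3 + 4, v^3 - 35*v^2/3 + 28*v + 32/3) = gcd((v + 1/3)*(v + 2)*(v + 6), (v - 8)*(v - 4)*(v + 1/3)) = v + 1/3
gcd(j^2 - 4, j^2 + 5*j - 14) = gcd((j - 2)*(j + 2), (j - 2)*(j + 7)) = j - 2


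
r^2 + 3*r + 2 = (r + 1)*(r + 2)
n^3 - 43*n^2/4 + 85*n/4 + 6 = (n - 8)*(n - 3)*(n + 1/4)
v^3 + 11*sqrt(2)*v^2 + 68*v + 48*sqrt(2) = (v + sqrt(2))*(v + 4*sqrt(2))*(v + 6*sqrt(2))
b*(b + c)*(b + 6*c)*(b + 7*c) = b^4 + 14*b^3*c + 55*b^2*c^2 + 42*b*c^3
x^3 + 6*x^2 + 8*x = x*(x + 2)*(x + 4)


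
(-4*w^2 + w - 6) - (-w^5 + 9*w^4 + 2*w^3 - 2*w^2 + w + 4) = w^5 - 9*w^4 - 2*w^3 - 2*w^2 - 10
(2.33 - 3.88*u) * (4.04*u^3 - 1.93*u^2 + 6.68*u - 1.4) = -15.6752*u^4 + 16.9016*u^3 - 30.4153*u^2 + 20.9964*u - 3.262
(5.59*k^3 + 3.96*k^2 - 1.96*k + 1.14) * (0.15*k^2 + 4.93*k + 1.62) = 0.8385*k^5 + 28.1527*k^4 + 28.2846*k^3 - 3.0766*k^2 + 2.445*k + 1.8468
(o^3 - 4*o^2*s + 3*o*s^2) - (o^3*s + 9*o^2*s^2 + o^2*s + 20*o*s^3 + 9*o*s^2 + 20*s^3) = -o^3*s + o^3 - 9*o^2*s^2 - 5*o^2*s - 20*o*s^3 - 6*o*s^2 - 20*s^3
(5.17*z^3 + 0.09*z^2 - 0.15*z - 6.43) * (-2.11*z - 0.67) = -10.9087*z^4 - 3.6538*z^3 + 0.2562*z^2 + 13.6678*z + 4.3081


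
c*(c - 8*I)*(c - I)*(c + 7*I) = c^4 - 2*I*c^3 + 55*c^2 - 56*I*c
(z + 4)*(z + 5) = z^2 + 9*z + 20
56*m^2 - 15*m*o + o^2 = (-8*m + o)*(-7*m + o)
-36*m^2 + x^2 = (-6*m + x)*(6*m + x)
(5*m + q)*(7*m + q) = 35*m^2 + 12*m*q + q^2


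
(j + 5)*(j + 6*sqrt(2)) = j^2 + 5*j + 6*sqrt(2)*j + 30*sqrt(2)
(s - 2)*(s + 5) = s^2 + 3*s - 10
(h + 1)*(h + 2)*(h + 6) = h^3 + 9*h^2 + 20*h + 12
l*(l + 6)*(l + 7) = l^3 + 13*l^2 + 42*l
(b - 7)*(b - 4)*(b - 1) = b^3 - 12*b^2 + 39*b - 28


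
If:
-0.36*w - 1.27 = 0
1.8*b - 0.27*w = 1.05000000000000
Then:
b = 0.05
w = -3.53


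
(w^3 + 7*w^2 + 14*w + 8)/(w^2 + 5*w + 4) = w + 2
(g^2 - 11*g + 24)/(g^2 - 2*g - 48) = (g - 3)/(g + 6)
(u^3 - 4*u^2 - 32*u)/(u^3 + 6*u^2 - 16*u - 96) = u*(u - 8)/(u^2 + 2*u - 24)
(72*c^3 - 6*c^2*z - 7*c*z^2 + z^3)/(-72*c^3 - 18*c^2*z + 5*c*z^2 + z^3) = (-6*c + z)/(6*c + z)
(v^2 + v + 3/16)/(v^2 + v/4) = (v + 3/4)/v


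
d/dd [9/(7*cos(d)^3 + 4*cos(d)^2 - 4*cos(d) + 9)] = 9*(21*cos(d)^2 + 8*cos(d) - 4)*sin(d)/(7*cos(d)^3 + 4*cos(d)^2 - 4*cos(d) + 9)^2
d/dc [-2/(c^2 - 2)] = 4*c/(c^2 - 2)^2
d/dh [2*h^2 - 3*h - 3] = 4*h - 3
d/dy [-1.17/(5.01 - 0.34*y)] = -0.3978/(0.34*y - 5.01)^2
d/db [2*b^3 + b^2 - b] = 6*b^2 + 2*b - 1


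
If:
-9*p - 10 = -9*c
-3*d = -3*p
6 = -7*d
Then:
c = 16/63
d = -6/7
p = -6/7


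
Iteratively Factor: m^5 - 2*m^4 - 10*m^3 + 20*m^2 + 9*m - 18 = (m + 3)*(m^4 - 5*m^3 + 5*m^2 + 5*m - 6) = (m - 3)*(m + 3)*(m^3 - 2*m^2 - m + 2) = (m - 3)*(m - 1)*(m + 3)*(m^2 - m - 2) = (m - 3)*(m - 1)*(m + 1)*(m + 3)*(m - 2)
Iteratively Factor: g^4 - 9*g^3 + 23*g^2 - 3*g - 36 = (g - 3)*(g^3 - 6*g^2 + 5*g + 12) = (g - 4)*(g - 3)*(g^2 - 2*g - 3) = (g - 4)*(g - 3)*(g + 1)*(g - 3)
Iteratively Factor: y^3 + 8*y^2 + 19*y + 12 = (y + 3)*(y^2 + 5*y + 4) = (y + 3)*(y + 4)*(y + 1)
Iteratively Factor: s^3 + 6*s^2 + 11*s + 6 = (s + 1)*(s^2 + 5*s + 6) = (s + 1)*(s + 2)*(s + 3)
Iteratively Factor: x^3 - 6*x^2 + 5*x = (x)*(x^2 - 6*x + 5) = x*(x - 1)*(x - 5)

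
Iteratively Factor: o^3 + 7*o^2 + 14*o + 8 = (o + 4)*(o^2 + 3*o + 2) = (o + 1)*(o + 4)*(o + 2)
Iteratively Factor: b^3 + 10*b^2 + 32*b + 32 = (b + 4)*(b^2 + 6*b + 8) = (b + 2)*(b + 4)*(b + 4)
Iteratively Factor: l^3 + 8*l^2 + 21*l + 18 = (l + 3)*(l^2 + 5*l + 6) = (l + 2)*(l + 3)*(l + 3)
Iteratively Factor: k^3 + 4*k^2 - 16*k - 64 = (k - 4)*(k^2 + 8*k + 16) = (k - 4)*(k + 4)*(k + 4)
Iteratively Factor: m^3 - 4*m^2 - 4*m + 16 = (m + 2)*(m^2 - 6*m + 8) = (m - 4)*(m + 2)*(m - 2)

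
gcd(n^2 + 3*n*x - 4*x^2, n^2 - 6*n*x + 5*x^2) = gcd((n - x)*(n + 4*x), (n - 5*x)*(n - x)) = -n + x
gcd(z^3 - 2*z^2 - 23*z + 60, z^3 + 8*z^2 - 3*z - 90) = z^2 + 2*z - 15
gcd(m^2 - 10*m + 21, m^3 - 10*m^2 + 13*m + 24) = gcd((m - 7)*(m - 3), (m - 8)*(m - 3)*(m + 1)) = m - 3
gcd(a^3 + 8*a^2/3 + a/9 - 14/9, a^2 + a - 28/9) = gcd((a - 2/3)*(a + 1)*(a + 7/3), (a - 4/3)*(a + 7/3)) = a + 7/3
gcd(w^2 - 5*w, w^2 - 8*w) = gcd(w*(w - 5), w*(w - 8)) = w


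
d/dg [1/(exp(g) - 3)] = -exp(g)/(exp(g) - 3)^2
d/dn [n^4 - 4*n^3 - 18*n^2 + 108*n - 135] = 4*n^3 - 12*n^2 - 36*n + 108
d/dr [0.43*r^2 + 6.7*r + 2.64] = 0.86*r + 6.7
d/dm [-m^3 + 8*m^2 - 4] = m*(16 - 3*m)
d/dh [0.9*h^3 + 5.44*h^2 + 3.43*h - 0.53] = 2.7*h^2 + 10.88*h + 3.43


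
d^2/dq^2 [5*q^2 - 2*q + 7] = 10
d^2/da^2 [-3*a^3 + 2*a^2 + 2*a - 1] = 4 - 18*a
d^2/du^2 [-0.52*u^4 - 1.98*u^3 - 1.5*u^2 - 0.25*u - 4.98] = -6.24*u^2 - 11.88*u - 3.0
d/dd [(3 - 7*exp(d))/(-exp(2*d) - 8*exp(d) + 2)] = (-7*exp(2*d) + 6*exp(d) + 10)*exp(d)/(exp(4*d) + 16*exp(3*d) + 60*exp(2*d) - 32*exp(d) + 4)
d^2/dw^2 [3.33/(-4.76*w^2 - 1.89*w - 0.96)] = (150.899616*w^2 + 59.916024*w - 3.33*(9.52*w + 1.89)*(19.04*w + 3.78) + 30.433536)/(4.76*w^2 + 1.89*w + 0.96)^3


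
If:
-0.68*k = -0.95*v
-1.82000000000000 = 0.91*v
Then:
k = -2.79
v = -2.00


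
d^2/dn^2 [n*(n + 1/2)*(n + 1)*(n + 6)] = 12*n^2 + 45*n + 19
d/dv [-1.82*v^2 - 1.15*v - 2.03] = -3.64*v - 1.15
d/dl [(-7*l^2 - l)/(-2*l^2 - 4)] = (-l^2 + 28*l + 2)/(2*(l^4 + 4*l^2 + 4))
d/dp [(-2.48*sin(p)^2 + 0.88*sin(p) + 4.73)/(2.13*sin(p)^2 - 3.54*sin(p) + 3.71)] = (6.9048*sin(p)^2 - 38.5514*sin(p) + 20.009)*cos(p)/(4.5369*sin(p)^4 - 15.0804*sin(p)^3 + 28.3362*sin(p)^2 - 26.2668*sin(p) + 13.7641)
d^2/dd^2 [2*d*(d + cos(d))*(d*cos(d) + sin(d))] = -2*d^3*cos(d) - 14*d^2*sin(d) - 4*d^2*cos(2*d) - 12*d*sin(2*d) + 20*d*cos(d) + 4*sin(d) + 6*cos(2*d) + 2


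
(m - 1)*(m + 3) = m^2 + 2*m - 3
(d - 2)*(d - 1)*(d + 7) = d^3 + 4*d^2 - 19*d + 14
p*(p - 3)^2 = p^3 - 6*p^2 + 9*p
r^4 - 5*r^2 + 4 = (r - 2)*(r - 1)*(r + 1)*(r + 2)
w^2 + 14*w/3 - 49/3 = (w - 7/3)*(w + 7)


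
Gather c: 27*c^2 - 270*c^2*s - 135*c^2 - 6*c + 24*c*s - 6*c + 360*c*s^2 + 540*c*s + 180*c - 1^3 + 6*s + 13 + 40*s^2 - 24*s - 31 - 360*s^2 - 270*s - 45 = c^2*(-270*s - 108) + c*(360*s^2 + 564*s + 168) - 320*s^2 - 288*s - 64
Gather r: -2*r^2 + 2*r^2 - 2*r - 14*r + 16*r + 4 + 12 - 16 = 0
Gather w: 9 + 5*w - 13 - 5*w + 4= 0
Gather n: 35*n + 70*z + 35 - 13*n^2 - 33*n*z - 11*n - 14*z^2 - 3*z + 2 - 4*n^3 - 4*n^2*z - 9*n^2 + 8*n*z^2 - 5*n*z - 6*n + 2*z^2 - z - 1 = -4*n^3 + n^2*(-4*z - 22) + n*(8*z^2 - 38*z + 18) - 12*z^2 + 66*z + 36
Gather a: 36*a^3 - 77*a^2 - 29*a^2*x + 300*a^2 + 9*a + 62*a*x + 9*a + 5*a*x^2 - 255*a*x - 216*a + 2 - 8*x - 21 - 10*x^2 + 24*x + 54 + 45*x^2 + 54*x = 36*a^3 + a^2*(223 - 29*x) + a*(5*x^2 - 193*x - 198) + 35*x^2 + 70*x + 35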